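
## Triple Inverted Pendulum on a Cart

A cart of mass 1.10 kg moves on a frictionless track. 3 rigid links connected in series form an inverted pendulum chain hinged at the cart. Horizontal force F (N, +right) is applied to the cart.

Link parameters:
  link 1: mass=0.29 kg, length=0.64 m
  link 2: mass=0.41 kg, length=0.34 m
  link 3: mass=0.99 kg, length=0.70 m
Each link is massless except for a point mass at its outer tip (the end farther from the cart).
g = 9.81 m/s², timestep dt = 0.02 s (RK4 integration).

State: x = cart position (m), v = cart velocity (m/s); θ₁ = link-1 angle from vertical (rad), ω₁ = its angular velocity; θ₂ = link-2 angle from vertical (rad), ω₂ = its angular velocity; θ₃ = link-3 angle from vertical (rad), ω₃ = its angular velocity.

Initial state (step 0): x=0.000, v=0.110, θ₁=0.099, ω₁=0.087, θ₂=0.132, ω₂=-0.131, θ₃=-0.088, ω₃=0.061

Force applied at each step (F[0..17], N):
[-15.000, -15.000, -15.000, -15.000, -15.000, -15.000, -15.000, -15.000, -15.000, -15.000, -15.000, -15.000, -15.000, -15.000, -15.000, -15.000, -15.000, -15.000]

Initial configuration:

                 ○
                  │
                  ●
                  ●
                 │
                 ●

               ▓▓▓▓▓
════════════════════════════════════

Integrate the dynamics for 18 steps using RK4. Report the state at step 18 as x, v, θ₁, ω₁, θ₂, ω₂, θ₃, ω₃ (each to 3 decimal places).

apply F[0]=-15.000 → step 1: x=-0.001, v=-0.186, θ₁=0.105, ω₁=0.545, θ₂=0.132, ω₂=0.167, θ₃=-0.088, ω₃=-0.094
apply F[1]=-15.000 → step 2: x=-0.007, v=-0.483, θ₁=0.121, ω₁=1.016, θ₂=0.138, ω₂=0.431, θ₃=-0.092, ω₃=-0.242
apply F[2]=-15.000 → step 3: x=-0.020, v=-0.779, θ₁=0.146, ω₁=1.507, θ₂=0.149, ω₂=0.642, θ₃=-0.098, ω₃=-0.376
apply F[3]=-15.000 → step 4: x=-0.039, v=-1.074, θ₁=0.181, ω₁=2.015, θ₂=0.164, ω₂=0.783, θ₃=-0.107, ω₃=-0.484
apply F[4]=-15.000 → step 5: x=-0.063, v=-1.364, θ₁=0.227, ω₁=2.531, θ₂=0.180, ω₂=0.850, θ₃=-0.117, ω₃=-0.552
apply F[5]=-15.000 → step 6: x=-0.093, v=-1.641, θ₁=0.282, ω₁=3.031, θ₂=0.197, ω₂=0.857, θ₃=-0.128, ω₃=-0.567
apply F[6]=-15.000 → step 7: x=-0.129, v=-1.900, θ₁=0.348, ω₁=3.486, θ₂=0.214, ω₂=0.846, θ₃=-0.139, ω₃=-0.521
apply F[7]=-15.000 → step 8: x=-0.169, v=-2.136, θ₁=0.421, ω₁=3.870, θ₂=0.231, ω₂=0.876, θ₃=-0.149, ω₃=-0.416
apply F[8]=-15.000 → step 9: x=-0.214, v=-2.349, θ₁=0.502, ω₁=4.168, θ₂=0.250, ω₂=1.000, θ₃=-0.156, ω₃=-0.263
apply F[9]=-15.000 → step 10: x=-0.263, v=-2.539, θ₁=0.588, ω₁=4.383, θ₂=0.272, ω₂=1.247, θ₃=-0.159, ω₃=-0.076
apply F[10]=-15.000 → step 11: x=-0.315, v=-2.711, θ₁=0.677, ω₁=4.525, θ₂=0.301, ω₂=1.621, θ₃=-0.159, ω₃=0.133
apply F[11]=-15.000 → step 12: x=-0.371, v=-2.866, θ₁=0.768, ω₁=4.608, θ₂=0.338, ω₂=2.106, θ₃=-0.154, ω₃=0.359
apply F[12]=-15.000 → step 13: x=-0.430, v=-3.006, θ₁=0.861, ω₁=4.641, θ₂=0.386, ω₂=2.679, θ₃=-0.144, ω₃=0.605
apply F[13]=-15.000 → step 14: x=-0.491, v=-3.133, θ₁=0.953, ω₁=4.628, θ₂=0.445, ω₂=3.314, θ₃=-0.129, ω₃=0.875
apply F[14]=-15.000 → step 15: x=-0.555, v=-3.246, θ₁=1.046, ω₁=4.570, θ₂=0.518, ω₂=3.984, θ₃=-0.109, ω₃=1.178
apply F[15]=-15.000 → step 16: x=-0.621, v=-3.345, θ₁=1.136, ω₁=4.469, θ₂=0.605, ω₂=4.659, θ₃=-0.082, ω₃=1.524
apply F[16]=-15.000 → step 17: x=-0.689, v=-3.429, θ₁=1.224, ω₁=4.329, θ₂=0.705, ω₂=5.305, θ₃=-0.047, ω₃=1.926
apply F[17]=-15.000 → step 18: x=-0.758, v=-3.498, θ₁=1.309, ω₁=4.157, θ₂=0.817, ω₂=5.884, θ₃=-0.004, ω₃=2.394

Answer: x=-0.758, v=-3.498, θ₁=1.309, ω₁=4.157, θ₂=0.817, ω₂=5.884, θ₃=-0.004, ω₃=2.394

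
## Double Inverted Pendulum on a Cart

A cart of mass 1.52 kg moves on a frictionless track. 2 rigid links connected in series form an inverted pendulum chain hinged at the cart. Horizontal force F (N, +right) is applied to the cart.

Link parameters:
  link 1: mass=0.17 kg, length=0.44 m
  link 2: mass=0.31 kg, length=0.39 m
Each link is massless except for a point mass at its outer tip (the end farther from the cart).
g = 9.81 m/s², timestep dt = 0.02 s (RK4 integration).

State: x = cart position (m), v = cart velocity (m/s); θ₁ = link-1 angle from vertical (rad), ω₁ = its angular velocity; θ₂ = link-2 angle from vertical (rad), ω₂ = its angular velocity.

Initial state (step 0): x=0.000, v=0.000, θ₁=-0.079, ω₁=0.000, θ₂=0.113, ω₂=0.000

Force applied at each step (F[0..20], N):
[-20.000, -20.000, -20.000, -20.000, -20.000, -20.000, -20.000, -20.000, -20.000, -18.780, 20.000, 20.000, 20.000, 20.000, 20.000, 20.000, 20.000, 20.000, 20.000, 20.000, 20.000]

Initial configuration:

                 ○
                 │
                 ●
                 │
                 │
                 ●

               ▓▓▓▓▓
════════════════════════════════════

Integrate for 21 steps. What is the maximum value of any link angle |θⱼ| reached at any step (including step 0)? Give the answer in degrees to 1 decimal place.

apply F[0]=-20.000 → step 1: x=-0.003, v=-0.258, θ₁=-0.075, ω₁=0.394, θ₂=0.116, ω₂=0.278
apply F[1]=-20.000 → step 2: x=-0.010, v=-0.517, θ₁=-0.063, ω₁=0.799, θ₂=0.124, ω₂=0.546
apply F[2]=-20.000 → step 3: x=-0.023, v=-0.777, θ₁=-0.043, ω₁=1.227, θ₂=0.138, ω₂=0.794
apply F[3]=-20.000 → step 4: x=-0.041, v=-1.039, θ₁=-0.014, ω₁=1.688, θ₂=0.156, ω₂=1.011
apply F[4]=-20.000 → step 5: x=-0.065, v=-1.302, θ₁=0.025, ω₁=2.192, θ₂=0.178, ω₂=1.185
apply F[5]=-20.000 → step 6: x=-0.094, v=-1.567, θ₁=0.074, ω₁=2.750, θ₂=0.203, ω₂=1.305
apply F[6]=-20.000 → step 7: x=-0.128, v=-1.832, θ₁=0.135, ω₁=3.363, θ₂=0.229, ω₂=1.366
apply F[7]=-20.000 → step 8: x=-0.167, v=-2.096, θ₁=0.209, ω₁=4.025, θ₂=0.257, ω₂=1.378
apply F[8]=-20.000 → step 9: x=-0.211, v=-2.355, θ₁=0.296, ω₁=4.709, θ₂=0.284, ω₂=1.373
apply F[9]=-18.780 → step 10: x=-0.261, v=-2.589, θ₁=0.397, ω₁=5.331, θ₂=0.312, ω₂=1.420
apply F[10]=+20.000 → step 11: x=-0.310, v=-2.331, θ₁=0.500, ω₁=5.018, θ₂=0.340, ω₂=1.381
apply F[11]=+20.000 → step 12: x=-0.354, v=-2.080, θ₁=0.598, ω₁=4.818, θ₂=0.367, ω₂=1.278
apply F[12]=+20.000 → step 13: x=-0.393, v=-1.834, θ₁=0.694, ω₁=4.727, θ₂=0.391, ω₂=1.111
apply F[13]=+20.000 → step 14: x=-0.427, v=-1.590, θ₁=0.788, ω₁=4.732, θ₂=0.411, ω₂=0.894
apply F[14]=+20.000 → step 15: x=-0.457, v=-1.346, θ₁=0.883, ω₁=4.817, θ₂=0.427, ω₂=0.648
apply F[15]=+20.000 → step 16: x=-0.481, v=-1.101, θ₁=0.981, ω₁=4.967, θ₂=0.437, ω₂=0.399
apply F[16]=+20.000 → step 17: x=-0.501, v=-0.853, θ₁=1.082, ω₁=5.166, θ₂=0.443, ω₂=0.174
apply F[17]=+20.000 → step 18: x=-0.515, v=-0.601, θ₁=1.188, ω₁=5.405, θ₂=0.444, ω₂=0.000
apply F[18]=+20.000 → step 19: x=-0.525, v=-0.343, θ₁=1.299, ω₁=5.679, θ₂=0.443, ω₂=-0.098
apply F[19]=+20.000 → step 20: x=-0.529, v=-0.080, θ₁=1.415, ω₁=5.987, θ₂=0.441, ω₂=-0.097
apply F[20]=+20.000 → step 21: x=-0.528, v=0.189, θ₁=1.539, ω₁=6.338, θ₂=0.440, ω₂=0.028
Max |angle| over trajectory = 1.539 rad = 88.2°.

Answer: 88.2°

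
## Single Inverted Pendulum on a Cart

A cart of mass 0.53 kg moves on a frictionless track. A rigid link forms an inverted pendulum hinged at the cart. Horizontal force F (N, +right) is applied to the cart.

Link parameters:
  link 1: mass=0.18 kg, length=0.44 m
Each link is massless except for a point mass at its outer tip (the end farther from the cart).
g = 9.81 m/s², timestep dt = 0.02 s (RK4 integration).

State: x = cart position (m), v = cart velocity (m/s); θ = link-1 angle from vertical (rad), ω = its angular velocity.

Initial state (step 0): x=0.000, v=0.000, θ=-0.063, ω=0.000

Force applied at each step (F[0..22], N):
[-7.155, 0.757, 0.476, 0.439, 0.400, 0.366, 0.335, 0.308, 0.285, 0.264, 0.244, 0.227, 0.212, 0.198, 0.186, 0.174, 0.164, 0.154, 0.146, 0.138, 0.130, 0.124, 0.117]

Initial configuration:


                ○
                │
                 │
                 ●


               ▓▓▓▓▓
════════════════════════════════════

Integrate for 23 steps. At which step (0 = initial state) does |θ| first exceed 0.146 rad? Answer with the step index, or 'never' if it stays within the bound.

Answer: never

Derivation:
apply F[0]=-7.155 → step 1: x=-0.003, v=-0.266, θ=-0.057, ω=0.575
apply F[1]=+0.757 → step 2: x=-0.008, v=-0.234, θ=-0.047, ω=0.480
apply F[2]=+0.476 → step 3: x=-0.012, v=-0.213, θ=-0.038, ω=0.414
apply F[3]=+0.439 → step 4: x=-0.016, v=-0.194, θ=-0.030, ω=0.356
apply F[4]=+0.400 → step 5: x=-0.020, v=-0.177, θ=-0.023, ω=0.306
apply F[5]=+0.366 → step 6: x=-0.023, v=-0.162, θ=-0.018, ω=0.262
apply F[6]=+0.335 → step 7: x=-0.026, v=-0.148, θ=-0.013, ω=0.224
apply F[7]=+0.308 → step 8: x=-0.029, v=-0.136, θ=-0.009, ω=0.192
apply F[8]=+0.285 → step 9: x=-0.032, v=-0.125, θ=-0.005, ω=0.163
apply F[9]=+0.264 → step 10: x=-0.034, v=-0.115, θ=-0.002, ω=0.138
apply F[10]=+0.244 → step 11: x=-0.036, v=-0.105, θ=0.000, ω=0.117
apply F[11]=+0.227 → step 12: x=-0.038, v=-0.097, θ=0.002, ω=0.098
apply F[12]=+0.212 → step 13: x=-0.040, v=-0.089, θ=0.004, ω=0.082
apply F[13]=+0.198 → step 14: x=-0.042, v=-0.082, θ=0.006, ω=0.068
apply F[14]=+0.186 → step 15: x=-0.044, v=-0.075, θ=0.007, ω=0.056
apply F[15]=+0.174 → step 16: x=-0.045, v=-0.069, θ=0.008, ω=0.045
apply F[16]=+0.164 → step 17: x=-0.046, v=-0.064, θ=0.009, ω=0.036
apply F[17]=+0.154 → step 18: x=-0.048, v=-0.059, θ=0.009, ω=0.028
apply F[18]=+0.146 → step 19: x=-0.049, v=-0.054, θ=0.010, ω=0.022
apply F[19]=+0.138 → step 20: x=-0.050, v=-0.049, θ=0.010, ω=0.016
apply F[20]=+0.130 → step 21: x=-0.051, v=-0.045, θ=0.011, ω=0.011
apply F[21]=+0.124 → step 22: x=-0.052, v=-0.041, θ=0.011, ω=0.007
apply F[22]=+0.117 → step 23: x=-0.052, v=-0.037, θ=0.011, ω=0.003
max |θ| = 0.063 ≤ 0.146 over all 24 states.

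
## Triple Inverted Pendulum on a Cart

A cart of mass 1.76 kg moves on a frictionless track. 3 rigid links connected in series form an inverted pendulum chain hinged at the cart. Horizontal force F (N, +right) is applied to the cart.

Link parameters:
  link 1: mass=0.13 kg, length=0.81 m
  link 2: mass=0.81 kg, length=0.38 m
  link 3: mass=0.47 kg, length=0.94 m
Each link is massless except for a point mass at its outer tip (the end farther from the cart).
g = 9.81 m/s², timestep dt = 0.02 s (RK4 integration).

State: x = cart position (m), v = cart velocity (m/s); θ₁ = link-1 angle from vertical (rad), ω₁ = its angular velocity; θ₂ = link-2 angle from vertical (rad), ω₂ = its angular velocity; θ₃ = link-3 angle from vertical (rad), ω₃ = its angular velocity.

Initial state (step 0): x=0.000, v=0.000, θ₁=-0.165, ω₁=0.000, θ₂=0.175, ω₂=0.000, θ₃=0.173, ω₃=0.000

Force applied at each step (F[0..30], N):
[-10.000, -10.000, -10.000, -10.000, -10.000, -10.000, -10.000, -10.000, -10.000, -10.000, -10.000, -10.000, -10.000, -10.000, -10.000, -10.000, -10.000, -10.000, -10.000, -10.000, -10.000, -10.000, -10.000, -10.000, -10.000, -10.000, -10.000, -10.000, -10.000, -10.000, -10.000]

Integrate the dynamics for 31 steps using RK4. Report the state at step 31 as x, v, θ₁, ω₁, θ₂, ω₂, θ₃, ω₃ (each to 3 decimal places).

apply F[0]=-10.000 → step 1: x=-0.001, v=-0.101, θ₁=-0.168, ω₁=-0.295, θ₂=0.184, ω₂=0.944, θ₃=0.173, ω₃=-0.001
apply F[1]=-10.000 → step 2: x=-0.004, v=-0.203, θ₁=-0.177, ω₁=-0.555, θ₂=0.212, ω₂=1.826, θ₃=0.173, ω₃=-0.004
apply F[2]=-10.000 → step 3: x=-0.009, v=-0.307, θ₁=-0.190, ω₁=-0.754, θ₂=0.257, ω₂=2.597, θ₃=0.173, ω₃=-0.010
apply F[3]=-10.000 → step 4: x=-0.016, v=-0.413, θ₁=-0.206, ω₁=-0.878, θ₂=0.315, ω₂=3.238, θ₃=0.173, ω₃=-0.016
apply F[4]=-10.000 → step 5: x=-0.026, v=-0.520, θ₁=-0.224, ω₁=-0.930, θ₂=0.385, ω₂=3.760, θ₃=0.172, ω₃=-0.022
apply F[5]=-10.000 → step 6: x=-0.037, v=-0.630, θ₁=-0.243, ω₁=-0.917, θ₂=0.465, ω₂=4.194, θ₃=0.172, ω₃=-0.026
apply F[6]=-10.000 → step 7: x=-0.051, v=-0.739, θ₁=-0.261, ω₁=-0.849, θ₂=0.553, ω₂=4.570, θ₃=0.171, ω₃=-0.026
apply F[7]=-10.000 → step 8: x=-0.067, v=-0.850, θ₁=-0.277, ω₁=-0.733, θ₂=0.648, ω₂=4.918, θ₃=0.171, ω₃=-0.022
apply F[8]=-10.000 → step 9: x=-0.085, v=-0.960, θ₁=-0.290, ω₁=-0.569, θ₂=0.750, ω₂=5.258, θ₃=0.170, ω₃=-0.014
apply F[9]=-10.000 → step 10: x=-0.105, v=-1.070, θ₁=-0.299, ω₁=-0.358, θ₂=0.858, ω₂=5.608, θ₃=0.170, ω₃=0.000
apply F[10]=-10.000 → step 11: x=-0.128, v=-1.180, θ₁=-0.304, ω₁=-0.095, θ₂=0.974, ω₂=5.984, θ₃=0.170, ω₃=0.021
apply F[11]=-10.000 → step 12: x=-0.152, v=-1.290, θ₁=-0.302, ω₁=0.229, θ₂=1.098, ω₂=6.401, θ₃=0.171, ω₃=0.050
apply F[12]=-10.000 → step 13: x=-0.179, v=-1.400, θ₁=-0.294, ω₁=0.625, θ₂=1.230, ω₂=6.872, θ₃=0.172, ω₃=0.089
apply F[13]=-10.000 → step 14: x=-0.208, v=-1.509, θ₁=-0.277, ω₁=1.105, θ₂=1.373, ω₂=7.412, θ₃=0.175, ω₃=0.142
apply F[14]=-10.000 → step 15: x=-0.240, v=-1.618, θ₁=-0.249, ω₁=1.687, θ₂=1.527, ω₂=8.036, θ₃=0.178, ω₃=0.211
apply F[15]=-10.000 → step 16: x=-0.273, v=-1.727, θ₁=-0.209, ω₁=2.391, θ₂=1.695, ω₂=8.759, θ₃=0.183, ω₃=0.300
apply F[16]=-10.000 → step 17: x=-0.309, v=-1.836, θ₁=-0.153, ω₁=3.236, θ₂=1.879, ω₂=9.591, θ₃=0.190, ω₃=0.413
apply F[17]=-10.000 → step 18: x=-0.346, v=-1.946, θ₁=-0.078, ω₁=4.237, θ₂=2.080, ω₂=10.529, θ₃=0.200, ω₃=0.553
apply F[18]=-10.000 → step 19: x=-0.387, v=-2.059, θ₁=0.018, ω₁=5.391, θ₂=2.300, ω₂=11.537, θ₃=0.213, ω₃=0.716
apply F[19]=-10.000 → step 20: x=-0.429, v=-2.175, θ₁=0.138, ω₁=6.658, θ₂=2.541, ω₂=12.509, θ₃=0.229, ω₃=0.888
apply F[20]=-10.000 → step 21: x=-0.474, v=-2.294, θ₁=0.284, ω₁=7.915, θ₂=2.799, ω₂=13.208, θ₃=0.248, ω₃=1.040
apply F[21]=-10.000 → step 22: x=-0.521, v=-2.406, θ₁=0.453, ω₁=8.919, θ₂=3.065, ω₂=13.224, θ₃=0.270, ω₃=1.131
apply F[22]=-10.000 → step 23: x=-0.570, v=-2.484, θ₁=0.637, ω₁=9.369, θ₂=3.320, ω₂=12.141, θ₃=0.293, ω₃=1.150
apply F[23]=-10.000 → step 24: x=-0.619, v=-2.500, θ₁=0.823, ω₁=9.147, θ₂=3.543, ω₂=9.958, θ₃=0.316, ω₃=1.152
apply F[24]=-10.000 → step 25: x=-0.669, v=-2.459, θ₁=1.000, ω₁=8.454, θ₂=3.714, ω₂=7.152, θ₃=0.339, ω₃=1.200
apply F[25]=-10.000 → step 26: x=-0.718, v=-2.399, θ₁=1.160, ω₁=7.593, θ₂=3.828, ω₂=4.219, θ₃=0.364, ω₃=1.293
apply F[26]=-10.000 → step 27: x=-0.765, v=-2.360, θ₁=1.304, ω₁=6.789, θ₂=3.885, ω₂=1.478, θ₃=0.391, ω₃=1.389
apply F[27]=-10.000 → step 28: x=-0.812, v=-2.358, θ₁=1.433, ω₁=6.177, θ₂=3.890, ω₂=-0.894, θ₃=0.419, ω₃=1.458
apply F[28]=-10.000 → step 29: x=-0.860, v=-2.389, θ₁=1.553, ω₁=5.813, θ₂=3.851, ω₂=-2.869, θ₃=0.449, ω₃=1.494
apply F[29]=-10.000 → step 30: x=-0.908, v=-2.443, θ₁=1.668, ω₁=5.705, θ₂=3.777, ω₂=-4.553, θ₃=0.479, ω₃=1.507
apply F[30]=-10.000 → step 31: x=-0.958, v=-2.508, θ₁=1.783, ω₁=5.859, θ₂=3.670, ω₂=-6.132, θ₃=0.509, ω₃=1.509

Answer: x=-0.958, v=-2.508, θ₁=1.783, ω₁=5.859, θ₂=3.670, ω₂=-6.132, θ₃=0.509, ω₃=1.509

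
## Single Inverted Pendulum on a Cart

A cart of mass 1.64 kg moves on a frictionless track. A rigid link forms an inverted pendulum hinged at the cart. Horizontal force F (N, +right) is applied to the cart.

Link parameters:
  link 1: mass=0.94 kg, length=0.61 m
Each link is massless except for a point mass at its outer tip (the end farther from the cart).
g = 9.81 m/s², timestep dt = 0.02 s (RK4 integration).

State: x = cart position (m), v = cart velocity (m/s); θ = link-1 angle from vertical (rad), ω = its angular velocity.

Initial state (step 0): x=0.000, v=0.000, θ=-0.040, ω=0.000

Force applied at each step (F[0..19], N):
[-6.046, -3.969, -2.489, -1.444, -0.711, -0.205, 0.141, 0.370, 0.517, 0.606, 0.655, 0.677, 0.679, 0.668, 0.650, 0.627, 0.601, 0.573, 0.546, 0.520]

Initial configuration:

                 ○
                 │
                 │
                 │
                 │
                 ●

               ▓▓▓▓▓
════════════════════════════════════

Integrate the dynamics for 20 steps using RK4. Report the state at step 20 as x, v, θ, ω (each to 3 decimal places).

apply F[0]=-6.046 → step 1: x=-0.001, v=-0.069, θ=-0.039, ω=0.101
apply F[1]=-3.969 → step 2: x=-0.003, v=-0.113, θ=-0.036, ω=0.161
apply F[2]=-2.489 → step 3: x=-0.005, v=-0.140, θ=-0.033, ω=0.193
apply F[3]=-1.444 → step 4: x=-0.008, v=-0.154, θ=-0.029, ω=0.206
apply F[4]=-0.711 → step 5: x=-0.011, v=-0.160, θ=-0.025, ω=0.207
apply F[5]=-0.205 → step 6: x=-0.014, v=-0.160, θ=-0.021, ω=0.199
apply F[6]=+0.141 → step 7: x=-0.017, v=-0.156, θ=-0.017, ω=0.187
apply F[7]=+0.370 → step 8: x=-0.021, v=-0.150, θ=-0.013, ω=0.172
apply F[8]=+0.517 → step 9: x=-0.023, v=-0.142, θ=-0.010, ω=0.156
apply F[9]=+0.606 → step 10: x=-0.026, v=-0.134, θ=-0.007, ω=0.140
apply F[10]=+0.655 → step 11: x=-0.029, v=-0.125, θ=-0.004, ω=0.124
apply F[11]=+0.677 → step 12: x=-0.031, v=-0.116, θ=-0.002, ω=0.109
apply F[12]=+0.679 → step 13: x=-0.033, v=-0.108, θ=-0.000, ω=0.094
apply F[13]=+0.668 → step 14: x=-0.036, v=-0.100, θ=0.002, ω=0.082
apply F[14]=+0.650 → step 15: x=-0.037, v=-0.092, θ=0.003, ω=0.070
apply F[15]=+0.627 → step 16: x=-0.039, v=-0.085, θ=0.005, ω=0.059
apply F[16]=+0.601 → step 17: x=-0.041, v=-0.078, θ=0.006, ω=0.050
apply F[17]=+0.573 → step 18: x=-0.042, v=-0.072, θ=0.007, ω=0.042
apply F[18]=+0.546 → step 19: x=-0.044, v=-0.066, θ=0.007, ω=0.034
apply F[19]=+0.520 → step 20: x=-0.045, v=-0.061, θ=0.008, ω=0.028

Answer: x=-0.045, v=-0.061, θ=0.008, ω=0.028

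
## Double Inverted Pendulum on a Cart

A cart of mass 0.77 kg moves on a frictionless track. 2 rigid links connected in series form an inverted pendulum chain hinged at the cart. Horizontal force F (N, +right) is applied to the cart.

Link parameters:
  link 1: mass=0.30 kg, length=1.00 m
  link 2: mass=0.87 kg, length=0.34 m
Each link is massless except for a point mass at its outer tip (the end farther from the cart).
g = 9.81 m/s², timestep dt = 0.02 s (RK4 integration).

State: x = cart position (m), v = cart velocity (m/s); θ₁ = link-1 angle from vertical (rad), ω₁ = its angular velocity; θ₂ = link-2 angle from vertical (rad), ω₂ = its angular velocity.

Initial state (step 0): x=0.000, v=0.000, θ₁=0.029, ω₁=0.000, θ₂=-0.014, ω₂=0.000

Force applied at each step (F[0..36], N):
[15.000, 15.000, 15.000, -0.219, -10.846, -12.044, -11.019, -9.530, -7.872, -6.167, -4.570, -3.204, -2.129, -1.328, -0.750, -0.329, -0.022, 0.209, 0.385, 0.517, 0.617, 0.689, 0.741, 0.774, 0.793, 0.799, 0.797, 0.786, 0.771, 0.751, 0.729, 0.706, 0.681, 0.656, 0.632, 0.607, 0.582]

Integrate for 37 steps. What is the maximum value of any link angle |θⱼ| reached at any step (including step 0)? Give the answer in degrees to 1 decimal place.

apply F[0]=+15.000 → step 1: x=0.004, v=0.381, θ₁=0.026, ω₁=-0.350, θ₂=-0.015, ω₂=-0.099
apply F[1]=+15.000 → step 2: x=0.015, v=0.764, θ₁=0.015, ω₁=-0.708, θ₂=-0.018, ω₂=-0.183
apply F[2]=+15.000 → step 3: x=0.034, v=1.152, θ₁=-0.003, ω₁=-1.081, θ₂=-0.022, ω₂=-0.239
apply F[3]=-0.219 → step 4: x=0.057, v=1.150, θ₁=-0.024, ω₁=-1.076, θ₂=-0.027, ω₂=-0.260
apply F[4]=-10.846 → step 5: x=0.078, v=0.878, θ₁=-0.043, ω₁=-0.813, θ₂=-0.032, ω₂=-0.251
apply F[5]=-12.044 → step 6: x=0.092, v=0.581, θ₁=-0.057, ω₁=-0.535, θ₂=-0.037, ω₂=-0.214
apply F[6]=-11.019 → step 7: x=0.101, v=0.314, θ₁=-0.065, ω₁=-0.295, θ₂=-0.041, ω₂=-0.161
apply F[7]=-9.530 → step 8: x=0.105, v=0.088, θ₁=-0.069, ω₁=-0.097, θ₂=-0.043, ω₂=-0.100
apply F[8]=-7.872 → step 9: x=0.105, v=-0.095, θ₁=-0.069, ω₁=0.056, θ₂=-0.045, ω₂=-0.040
apply F[9]=-6.167 → step 10: x=0.102, v=-0.234, θ₁=-0.067, ω₁=0.167, θ₂=-0.045, ω₂=0.015
apply F[10]=-4.570 → step 11: x=0.096, v=-0.332, θ₁=-0.063, ω₁=0.241, θ₂=-0.044, ω₂=0.062
apply F[11]=-3.204 → step 12: x=0.089, v=-0.397, θ₁=-0.058, ω₁=0.284, θ₂=-0.043, ω₂=0.101
apply F[12]=-2.129 → step 13: x=0.081, v=-0.436, θ₁=-0.052, ω₁=0.305, θ₂=-0.040, ω₂=0.131
apply F[13]=-1.328 → step 14: x=0.072, v=-0.456, θ₁=-0.046, ω₁=0.309, θ₂=-0.037, ω₂=0.154
apply F[14]=-0.750 → step 15: x=0.062, v=-0.463, θ₁=-0.040, ω₁=0.304, θ₂=-0.034, ω₂=0.169
apply F[15]=-0.329 → step 16: x=0.053, v=-0.461, θ₁=-0.034, ω₁=0.292, θ₂=-0.031, ω₂=0.179
apply F[16]=-0.022 → step 17: x=0.044, v=-0.452, θ₁=-0.028, ω₁=0.276, θ₂=-0.027, ω₂=0.183
apply F[17]=+0.209 → step 18: x=0.035, v=-0.440, θ₁=-0.023, ω₁=0.258, θ₂=-0.023, ω₂=0.184
apply F[18]=+0.385 → step 19: x=0.027, v=-0.424, θ₁=-0.018, ω₁=0.239, θ₂=-0.020, ω₂=0.181
apply F[19]=+0.517 → step 20: x=0.018, v=-0.406, θ₁=-0.013, ω₁=0.219, θ₂=-0.016, ω₂=0.175
apply F[20]=+0.617 → step 21: x=0.010, v=-0.386, θ₁=-0.009, ω₁=0.200, θ₂=-0.013, ω₂=0.168
apply F[21]=+0.689 → step 22: x=0.003, v=-0.366, θ₁=-0.005, ω₁=0.181, θ₂=-0.009, ω₂=0.159
apply F[22]=+0.741 → step 23: x=-0.004, v=-0.346, θ₁=-0.002, ω₁=0.162, θ₂=-0.006, ω₂=0.149
apply F[23]=+0.774 → step 24: x=-0.011, v=-0.326, θ₁=0.001, ω₁=0.145, θ₂=-0.004, ω₂=0.138
apply F[24]=+0.793 → step 25: x=-0.017, v=-0.306, θ₁=0.004, ω₁=0.128, θ₂=-0.001, ω₂=0.127
apply F[25]=+0.799 → step 26: x=-0.023, v=-0.287, θ₁=0.006, ω₁=0.113, θ₂=0.002, ω₂=0.116
apply F[26]=+0.797 → step 27: x=-0.029, v=-0.268, θ₁=0.008, ω₁=0.098, θ₂=0.004, ω₂=0.105
apply F[27]=+0.786 → step 28: x=-0.034, v=-0.251, θ₁=0.010, ω₁=0.085, θ₂=0.006, ω₂=0.095
apply F[28]=+0.771 → step 29: x=-0.039, v=-0.234, θ₁=0.012, ω₁=0.073, θ₂=0.008, ω₂=0.085
apply F[29]=+0.751 → step 30: x=-0.043, v=-0.218, θ₁=0.013, ω₁=0.063, θ₂=0.009, ω₂=0.075
apply F[30]=+0.729 → step 31: x=-0.048, v=-0.203, θ₁=0.014, ω₁=0.053, θ₂=0.011, ω₂=0.066
apply F[31]=+0.706 → step 32: x=-0.052, v=-0.190, θ₁=0.015, ω₁=0.044, θ₂=0.012, ω₂=0.057
apply F[32]=+0.681 → step 33: x=-0.055, v=-0.177, θ₁=0.016, ω₁=0.036, θ₂=0.013, ω₂=0.050
apply F[33]=+0.656 → step 34: x=-0.059, v=-0.164, θ₁=0.017, ω₁=0.029, θ₂=0.014, ω₂=0.042
apply F[34]=+0.632 → step 35: x=-0.062, v=-0.153, θ₁=0.017, ω₁=0.023, θ₂=0.015, ω₂=0.036
apply F[35]=+0.607 → step 36: x=-0.065, v=-0.143, θ₁=0.018, ω₁=0.017, θ₂=0.015, ω₂=0.030
apply F[36]=+0.582 → step 37: x=-0.067, v=-0.133, θ₁=0.018, ω₁=0.012, θ₂=0.016, ω₂=0.024
Max |angle| over trajectory = 0.069 rad = 4.0°.

Answer: 4.0°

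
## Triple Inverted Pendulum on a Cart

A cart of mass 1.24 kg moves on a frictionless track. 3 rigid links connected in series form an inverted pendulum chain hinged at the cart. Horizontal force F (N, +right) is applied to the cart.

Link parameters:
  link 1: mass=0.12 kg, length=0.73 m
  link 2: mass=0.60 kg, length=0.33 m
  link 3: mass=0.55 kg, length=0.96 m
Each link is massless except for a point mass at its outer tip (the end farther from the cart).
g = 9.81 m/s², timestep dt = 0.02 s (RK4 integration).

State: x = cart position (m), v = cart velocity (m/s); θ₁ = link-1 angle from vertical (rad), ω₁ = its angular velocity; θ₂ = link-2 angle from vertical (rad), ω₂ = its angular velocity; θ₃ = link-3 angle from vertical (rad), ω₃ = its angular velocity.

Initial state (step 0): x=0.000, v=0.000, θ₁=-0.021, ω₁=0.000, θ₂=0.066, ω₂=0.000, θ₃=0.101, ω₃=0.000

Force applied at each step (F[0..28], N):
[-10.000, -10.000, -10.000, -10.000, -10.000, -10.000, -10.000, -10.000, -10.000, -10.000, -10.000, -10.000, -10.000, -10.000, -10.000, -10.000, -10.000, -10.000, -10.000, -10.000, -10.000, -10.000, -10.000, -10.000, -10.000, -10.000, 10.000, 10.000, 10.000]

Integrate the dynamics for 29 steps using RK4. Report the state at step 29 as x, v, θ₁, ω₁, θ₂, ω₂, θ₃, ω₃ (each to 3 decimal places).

Answer: x=-1.185, v=-1.158, θ₁=1.962, ω₁=8.453, θ₂=1.048, ω₂=-5.342, θ₃=0.390, ω₃=4.711

Derivation:
apply F[0]=-10.000 → step 1: x=-0.002, v=-0.157, θ₁=-0.021, ω₁=-0.004, θ₂=0.071, ω₂=0.508, θ₃=0.101, ω₃=0.012
apply F[1]=-10.000 → step 2: x=-0.006, v=-0.315, θ₁=-0.021, ω₁=-0.025, θ₂=0.087, ω₂=1.063, θ₃=0.101, ω₃=0.021
apply F[2]=-10.000 → step 3: x=-0.014, v=-0.472, θ₁=-0.022, ω₁=-0.071, θ₂=0.114, ω₂=1.699, θ₃=0.102, ω₃=0.021
apply F[3]=-10.000 → step 4: x=-0.025, v=-0.630, θ₁=-0.024, ω₁=-0.141, θ₂=0.155, ω₂=2.415, θ₃=0.102, ω₃=0.013
apply F[4]=-10.000 → step 5: x=-0.039, v=-0.789, θ₁=-0.028, ω₁=-0.205, θ₂=0.211, ω₂=3.155, θ₃=0.102, ω₃=-0.003
apply F[5]=-10.000 → step 6: x=-0.057, v=-0.948, θ₁=-0.032, ω₁=-0.224, θ₂=0.281, ω₂=3.833, θ₃=0.102, ω₃=-0.021
apply F[6]=-10.000 → step 7: x=-0.077, v=-1.107, θ₁=-0.036, ω₁=-0.172, θ₂=0.363, ω₂=4.391, θ₃=0.102, ω₃=-0.036
apply F[7]=-10.000 → step 8: x=-0.101, v=-1.267, θ₁=-0.039, ω₁=-0.045, θ₂=0.456, ω₂=4.829, θ₃=0.101, ω₃=-0.044
apply F[8]=-10.000 → step 9: x=-0.128, v=-1.428, θ₁=-0.038, ω₁=0.151, θ₂=0.556, ω₂=5.175, θ₃=0.100, ω₃=-0.046
apply F[9]=-10.000 → step 10: x=-0.158, v=-1.589, θ₁=-0.032, ω₁=0.406, θ₂=0.662, ω₂=5.455, θ₃=0.099, ω₃=-0.040
apply F[10]=-10.000 → step 11: x=-0.192, v=-1.750, θ₁=-0.021, ω₁=0.714, θ₂=0.774, ω₂=5.689, θ₃=0.098, ω₃=-0.028
apply F[11]=-10.000 → step 12: x=-0.228, v=-1.911, θ₁=-0.003, ω₁=1.072, θ₂=0.890, ω₂=5.885, θ₃=0.098, ω₃=-0.009
apply F[12]=-10.000 → step 13: x=-0.268, v=-2.072, θ₁=0.022, ω₁=1.479, θ₂=1.009, ω₂=6.041, θ₃=0.098, ω₃=0.017
apply F[13]=-10.000 → step 14: x=-0.311, v=-2.234, θ₁=0.056, ω₁=1.930, θ₂=1.131, ω₂=6.149, θ₃=0.099, ω₃=0.049
apply F[14]=-10.000 → step 15: x=-0.357, v=-2.395, θ₁=0.100, ω₁=2.423, θ₂=1.255, ω₂=6.191, θ₃=0.100, ω₃=0.087
apply F[15]=-10.000 → step 16: x=-0.407, v=-2.556, θ₁=0.153, ω₁=2.949, θ₂=1.378, ω₂=6.140, θ₃=0.102, ω₃=0.129
apply F[16]=-10.000 → step 17: x=-0.460, v=-2.716, θ₁=0.218, ω₁=3.497, θ₂=1.499, ω₂=5.963, θ₃=0.105, ω₃=0.173
apply F[17]=-10.000 → step 18: x=-0.515, v=-2.875, θ₁=0.293, ω₁=4.053, θ₂=1.615, ω₂=5.620, θ₃=0.109, ω₃=0.217
apply F[18]=-10.000 → step 19: x=-0.575, v=-3.030, θ₁=0.380, ω₁=4.602, θ₂=1.723, ω₂=5.072, θ₃=0.114, ω₃=0.257
apply F[19]=-10.000 → step 20: x=-0.637, v=-3.181, θ₁=0.477, ω₁=5.130, θ₂=1.817, ω₂=4.279, θ₃=0.119, ω₃=0.293
apply F[20]=-10.000 → step 21: x=-0.702, v=-3.324, θ₁=0.585, ω₁=5.639, θ₂=1.892, ω₂=3.214, θ₃=0.126, ω₃=0.324
apply F[21]=-10.000 → step 22: x=-0.770, v=-3.458, θ₁=0.703, ω₁=6.146, θ₂=1.943, ω₂=1.846, θ₃=0.132, ω₃=0.355
apply F[22]=-10.000 → step 23: x=-0.840, v=-3.577, θ₁=0.831, ω₁=6.704, θ₂=1.963, ω₂=0.119, θ₃=0.140, ω₃=0.396
apply F[23]=-10.000 → step 24: x=-0.912, v=-3.673, θ₁=0.972, ω₁=7.427, θ₂=1.945, ω₂=-2.121, θ₃=0.148, ω₃=0.469
apply F[24]=-10.000 → step 25: x=-0.987, v=-3.714, θ₁=1.131, ω₁=8.571, θ₂=1.872, ω₂=-5.341, θ₃=0.159, ω₃=0.646
apply F[25]=-10.000 → step 26: x=-1.060, v=-3.547, θ₁=1.322, ω₁=10.770, θ₂=1.716, ω₂=-10.912, θ₃=0.177, ω₃=1.249
apply F[26]=+10.000 → step 27: x=-1.121, v=-2.396, θ₁=1.560, ω₁=12.312, θ₂=1.438, ω₂=-15.126, θ₃=0.219, ω₃=3.194
apply F[27]=+10.000 → step 28: x=-1.158, v=-1.531, θ₁=1.781, ω₁=9.765, θ₂=1.191, ω₂=-9.294, θ₃=0.298, ω₃=4.431
apply F[28]=+10.000 → step 29: x=-1.185, v=-1.158, θ₁=1.962, ω₁=8.453, θ₂=1.048, ω₂=-5.342, θ₃=0.390, ω₃=4.711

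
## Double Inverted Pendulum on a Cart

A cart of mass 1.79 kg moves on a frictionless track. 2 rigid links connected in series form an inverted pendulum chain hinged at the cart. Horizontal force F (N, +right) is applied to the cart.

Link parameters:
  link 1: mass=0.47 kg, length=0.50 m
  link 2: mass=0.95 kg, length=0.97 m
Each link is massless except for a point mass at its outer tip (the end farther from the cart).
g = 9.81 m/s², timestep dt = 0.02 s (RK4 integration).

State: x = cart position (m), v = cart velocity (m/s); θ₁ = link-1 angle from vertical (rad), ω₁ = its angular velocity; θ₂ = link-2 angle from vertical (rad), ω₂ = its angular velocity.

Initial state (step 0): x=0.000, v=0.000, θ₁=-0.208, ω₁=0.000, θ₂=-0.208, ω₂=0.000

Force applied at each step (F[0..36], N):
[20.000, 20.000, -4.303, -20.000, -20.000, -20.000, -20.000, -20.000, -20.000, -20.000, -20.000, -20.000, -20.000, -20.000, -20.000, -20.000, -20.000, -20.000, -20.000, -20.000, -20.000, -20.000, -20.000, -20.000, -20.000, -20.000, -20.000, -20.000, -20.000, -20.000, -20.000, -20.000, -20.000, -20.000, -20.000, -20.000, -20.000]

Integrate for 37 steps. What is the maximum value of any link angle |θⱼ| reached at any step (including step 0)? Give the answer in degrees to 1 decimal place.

Answer: 87.1°

Derivation:
apply F[0]=+20.000 → step 1: x=0.002, v=0.247, θ₁=-0.214, ω₁=-0.565, θ₂=-0.208, ω₂=0.001
apply F[1]=+20.000 → step 2: x=0.010, v=0.493, θ₁=-0.231, ω₁=-1.138, θ₂=-0.208, ω₂=0.006
apply F[2]=-4.303 → step 3: x=0.020, v=0.479, θ₁=-0.254, ω₁=-1.230, θ₂=-0.208, ω₂=0.025
apply F[3]=-20.000 → step 4: x=0.027, v=0.301, θ₁=-0.277, ω₁=-1.044, θ₂=-0.207, ω₂=0.066
apply F[4]=-20.000 → step 5: x=0.032, v=0.128, θ₁=-0.296, ω₁=-0.896, θ₂=-0.205, ω₂=0.122
apply F[5]=-20.000 → step 6: x=0.033, v=-0.041, θ₁=-0.313, ω₁=-0.782, θ₂=-0.202, ω₂=0.194
apply F[6]=-20.000 → step 7: x=0.030, v=-0.208, θ₁=-0.328, ω₁=-0.698, θ₂=-0.197, ω₂=0.279
apply F[7]=-20.000 → step 8: x=0.024, v=-0.373, θ₁=-0.341, ω₁=-0.641, θ₂=-0.191, ω₂=0.377
apply F[8]=-20.000 → step 9: x=0.015, v=-0.537, θ₁=-0.354, ω₁=-0.608, θ₂=-0.182, ω₂=0.488
apply F[9]=-20.000 → step 10: x=0.003, v=-0.699, θ₁=-0.366, ω₁=-0.599, θ₂=-0.171, ω₂=0.611
apply F[10]=-20.000 → step 11: x=-0.013, v=-0.861, θ₁=-0.378, ω₁=-0.611, θ₂=-0.157, ω₂=0.748
apply F[11]=-20.000 → step 12: x=-0.032, v=-1.023, θ₁=-0.390, ω₁=-0.643, θ₂=-0.141, ω₂=0.898
apply F[12]=-20.000 → step 13: x=-0.054, v=-1.185, θ₁=-0.403, ω₁=-0.693, θ₂=-0.121, ω₂=1.061
apply F[13]=-20.000 → step 14: x=-0.079, v=-1.349, θ₁=-0.418, ω₁=-0.757, θ₂=-0.098, ω₂=1.236
apply F[14]=-20.000 → step 15: x=-0.108, v=-1.513, θ₁=-0.434, ω₁=-0.830, θ₂=-0.072, ω₂=1.422
apply F[15]=-20.000 → step 16: x=-0.140, v=-1.681, θ₁=-0.451, ω₁=-0.907, θ₂=-0.041, ω₂=1.616
apply F[16]=-20.000 → step 17: x=-0.175, v=-1.850, θ₁=-0.470, ω₁=-0.981, θ₂=-0.007, ω₂=1.817
apply F[17]=-20.000 → step 18: x=-0.214, v=-2.023, θ₁=-0.490, ω₁=-1.044, θ₂=0.031, ω₂=2.021
apply F[18]=-20.000 → step 19: x=-0.256, v=-2.199, θ₁=-0.512, ω₁=-1.089, θ₂=0.074, ω₂=2.226
apply F[19]=-20.000 → step 20: x=-0.302, v=-2.377, θ₁=-0.534, ω₁=-1.109, θ₂=0.120, ω₂=2.430
apply F[20]=-20.000 → step 21: x=-0.351, v=-2.559, θ₁=-0.556, ω₁=-1.098, θ₂=0.171, ω₂=2.632
apply F[21]=-20.000 → step 22: x=-0.404, v=-2.743, θ₁=-0.577, ω₁=-1.052, θ₂=0.225, ω₂=2.832
apply F[22]=-20.000 → step 23: x=-0.461, v=-2.928, θ₁=-0.598, ω₁=-0.965, θ₂=0.284, ω₂=3.031
apply F[23]=-20.000 → step 24: x=-0.521, v=-3.116, θ₁=-0.616, ω₁=-0.835, θ₂=0.347, ω₂=3.230
apply F[24]=-20.000 → step 25: x=-0.585, v=-3.304, θ₁=-0.631, ω₁=-0.656, θ₂=0.413, ω₂=3.430
apply F[25]=-20.000 → step 26: x=-0.653, v=-3.492, θ₁=-0.642, ω₁=-0.423, θ₂=0.484, ω₂=3.635
apply F[26]=-20.000 → step 27: x=-0.725, v=-3.681, θ₁=-0.647, ω₁=-0.131, θ₂=0.559, ω₂=3.844
apply F[27]=-20.000 → step 28: x=-0.801, v=-3.869, θ₁=-0.646, ω₁=0.228, θ₂=0.638, ω₂=4.059
apply F[28]=-20.000 → step 29: x=-0.880, v=-4.058, θ₁=-0.638, ω₁=0.661, θ₂=0.721, ω₂=4.281
apply F[29]=-20.000 → step 30: x=-0.963, v=-4.247, θ₁=-0.619, ω₁=1.178, θ₂=0.809, ω₂=4.506
apply F[30]=-20.000 → step 31: x=-1.050, v=-4.438, θ₁=-0.590, ω₁=1.787, θ₂=0.901, ω₂=4.731
apply F[31]=-20.000 → step 32: x=-1.140, v=-4.632, θ₁=-0.547, ω₁=2.494, θ₂=0.998, ω₂=4.946
apply F[32]=-20.000 → step 33: x=-1.235, v=-4.831, θ₁=-0.489, ω₁=3.305, θ₂=1.099, ω₂=5.136
apply F[33]=-20.000 → step 34: x=-1.334, v=-5.039, θ₁=-0.414, ω₁=4.217, θ₂=1.203, ω₂=5.277
apply F[34]=-20.000 → step 35: x=-1.437, v=-5.256, θ₁=-0.320, ω₁=5.218, θ₂=1.310, ω₂=5.338
apply F[35]=-20.000 → step 36: x=-1.544, v=-5.484, θ₁=-0.205, ω₁=6.283, θ₂=1.416, ω₂=5.274
apply F[36]=-20.000 → step 37: x=-1.656, v=-5.715, θ₁=-0.069, ω₁=7.370, θ₂=1.519, ω₂=5.039
Max |angle| over trajectory = 1.519 rad = 87.1°.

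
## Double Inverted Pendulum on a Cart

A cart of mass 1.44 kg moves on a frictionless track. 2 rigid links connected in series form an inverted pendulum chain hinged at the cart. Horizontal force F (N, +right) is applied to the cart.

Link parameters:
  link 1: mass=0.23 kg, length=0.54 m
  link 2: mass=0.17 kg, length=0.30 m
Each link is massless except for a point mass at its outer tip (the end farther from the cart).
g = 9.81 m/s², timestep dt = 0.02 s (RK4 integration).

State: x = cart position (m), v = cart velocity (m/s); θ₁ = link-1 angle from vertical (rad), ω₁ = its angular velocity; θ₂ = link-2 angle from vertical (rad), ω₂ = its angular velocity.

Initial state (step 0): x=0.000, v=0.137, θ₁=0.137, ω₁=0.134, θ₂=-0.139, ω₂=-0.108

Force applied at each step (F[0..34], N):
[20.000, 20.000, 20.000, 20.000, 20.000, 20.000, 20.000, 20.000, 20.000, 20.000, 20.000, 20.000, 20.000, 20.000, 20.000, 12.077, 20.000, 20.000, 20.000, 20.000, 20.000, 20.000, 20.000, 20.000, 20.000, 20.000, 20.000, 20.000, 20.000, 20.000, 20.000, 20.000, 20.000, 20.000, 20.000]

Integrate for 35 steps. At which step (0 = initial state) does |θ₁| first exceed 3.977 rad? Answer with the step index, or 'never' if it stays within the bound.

apply F[0]=+20.000 → step 1: x=0.005, v=0.406, θ₁=0.136, ω₁=-0.232, θ₂=-0.145, ω₂=-0.456
apply F[1]=+20.000 → step 2: x=0.016, v=0.676, θ₁=0.128, ω₁=-0.601, θ₂=-0.157, ω₂=-0.804
apply F[2]=+20.000 → step 3: x=0.032, v=0.947, θ₁=0.112, ω₁=-0.980, θ₂=-0.177, ω₂=-1.142
apply F[3]=+20.000 → step 4: x=0.054, v=1.220, θ₁=0.088, ω₁=-1.376, θ₂=-0.203, ω₂=-1.459
apply F[4]=+20.000 → step 5: x=0.081, v=1.494, θ₁=0.057, ω₁=-1.794, θ₂=-0.235, ω₂=-1.746
apply F[5]=+20.000 → step 6: x=0.114, v=1.770, θ₁=0.016, ω₁=-2.242, θ₂=-0.272, ω₂=-1.986
apply F[6]=+20.000 → step 7: x=0.152, v=2.048, θ₁=-0.033, ω₁=-2.725, θ₂=-0.314, ω₂=-2.166
apply F[7]=+20.000 → step 8: x=0.196, v=2.327, θ₁=-0.093, ω₁=-3.245, θ₂=-0.358, ω₂=-2.271
apply F[8]=+20.000 → step 9: x=0.245, v=2.605, θ₁=-0.163, ω₁=-3.804, θ₂=-0.404, ω₂=-2.289
apply F[9]=+20.000 → step 10: x=0.300, v=2.880, θ₁=-0.245, ω₁=-4.397, θ₂=-0.449, ω₂=-2.218
apply F[10]=+20.000 → step 11: x=0.360, v=3.146, θ₁=-0.339, ω₁=-5.010, θ₂=-0.492, ω₂=-2.079
apply F[11]=+20.000 → step 12: x=0.426, v=3.400, θ₁=-0.446, ω₁=-5.622, θ₂=-0.532, ω₂=-1.922
apply F[12]=+20.000 → step 13: x=0.496, v=3.633, θ₁=-0.564, ω₁=-6.197, θ₂=-0.570, ω₂=-1.836
apply F[13]=+20.000 → step 14: x=0.571, v=3.842, θ₁=-0.693, ω₁=-6.699, θ₂=-0.607, ω₂=-1.936
apply F[14]=+20.000 → step 15: x=0.650, v=4.024, θ₁=-0.831, ω₁=-7.098, θ₂=-0.649, ω₂=-2.328
apply F[15]=+12.077 → step 16: x=0.731, v=4.085, θ₁=-0.975, ω₁=-7.300, θ₂=-0.702, ω₂=-2.968
apply F[16]=+20.000 → step 17: x=0.814, v=4.219, θ₁=-1.123, ω₁=-7.481, θ₂=-0.771, ω₂=-4.038
apply F[17]=+20.000 → step 18: x=0.899, v=4.333, θ₁=-1.274, ω₁=-7.556, θ₂=-0.865, ω₂=-5.410
apply F[18]=+20.000 → step 19: x=0.987, v=4.429, θ₁=-1.425, ω₁=-7.529, θ₂=-0.989, ω₂=-7.015
apply F[19]=+20.000 → step 20: x=1.077, v=4.508, θ₁=-1.574, ω₁=-7.402, θ₂=-1.147, ω₂=-8.768
apply F[20]=+20.000 → step 21: x=1.167, v=4.570, θ₁=-1.720, ω₁=-7.193, θ₂=-1.340, ω₂=-10.560
apply F[21]=+20.000 → step 22: x=1.259, v=4.613, θ₁=-1.862, ω₁=-6.954, θ₂=-1.568, ω₂=-12.233
apply F[22]=+20.000 → step 23: x=1.352, v=4.637, θ₁=-1.999, ω₁=-6.795, θ₂=-1.827, ω₂=-13.543
apply F[23]=+20.000 → step 24: x=1.445, v=4.650, θ₁=-2.135, ω₁=-6.863, θ₂=-2.106, ω₂=-14.175
apply F[24]=+20.000 → step 25: x=1.538, v=4.667, θ₁=-2.276, ω₁=-7.245, θ₂=-2.388, ω₂=-13.885
apply F[25]=+20.000 → step 26: x=1.631, v=4.707, θ₁=-2.427, ω₁=-7.873, θ₂=-2.655, ω₂=-12.684
apply F[26]=+20.000 → step 27: x=1.726, v=4.785, θ₁=-2.591, ω₁=-8.567, θ₂=-2.891, ω₂=-10.819
apply F[27]=+20.000 → step 28: x=1.823, v=4.911, θ₁=-2.769, ω₁=-9.150, θ₂=-3.085, ω₂=-8.631
apply F[28]=+20.000 → step 29: x=1.923, v=5.094, θ₁=-2.955, ω₁=-9.488, θ₂=-3.236, ω₂=-6.490
apply F[29]=+20.000 → step 30: x=2.027, v=5.341, θ₁=-3.146, ω₁=-9.495, θ₂=-3.348, ω₂=-4.778
apply F[30]=+20.000 → step 31: x=2.137, v=5.649, θ₁=-3.333, ω₁=-9.138, θ₂=-3.432, ω₂=-3.780
apply F[31]=+20.000 → step 32: x=2.254, v=6.000, θ₁=-3.509, ω₁=-8.480, θ₂=-3.504, ω₂=-3.511
apply F[32]=+20.000 → step 33: x=2.377, v=6.368, θ₁=-3.671, ω₁=-7.655, θ₂=-3.576, ω₂=-3.728
apply F[33]=+20.000 → step 34: x=2.508, v=6.732, θ₁=-3.815, ω₁=-6.789, θ₂=-3.654, ω₂=-4.137
apply F[34]=+20.000 → step 35: x=2.646, v=7.082, θ₁=-3.943, ω₁=-5.956, θ₂=-3.741, ω₂=-4.542
max |θ₁| = 3.943 ≤ 3.977 over all 36 states.

Answer: never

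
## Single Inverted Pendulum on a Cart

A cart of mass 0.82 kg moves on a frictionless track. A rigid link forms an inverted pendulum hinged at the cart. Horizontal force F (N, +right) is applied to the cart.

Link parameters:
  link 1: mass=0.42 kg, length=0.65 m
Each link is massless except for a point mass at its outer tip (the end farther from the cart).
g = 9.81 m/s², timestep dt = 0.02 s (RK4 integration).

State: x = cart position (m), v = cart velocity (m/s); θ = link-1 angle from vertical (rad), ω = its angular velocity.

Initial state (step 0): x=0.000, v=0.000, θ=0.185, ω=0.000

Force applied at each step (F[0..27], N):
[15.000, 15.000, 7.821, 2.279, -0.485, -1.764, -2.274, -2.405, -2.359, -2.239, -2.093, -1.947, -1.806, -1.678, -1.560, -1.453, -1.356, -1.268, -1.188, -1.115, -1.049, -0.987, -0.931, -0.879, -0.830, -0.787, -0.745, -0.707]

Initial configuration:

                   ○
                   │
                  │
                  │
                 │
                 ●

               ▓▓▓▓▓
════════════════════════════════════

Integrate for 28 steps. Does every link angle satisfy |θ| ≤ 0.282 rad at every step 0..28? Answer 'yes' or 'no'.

apply F[0]=+15.000 → step 1: x=0.003, v=0.342, θ=0.180, ω=-0.462
apply F[1]=+15.000 → step 2: x=0.014, v=0.686, θ=0.166, ω=-0.931
apply F[2]=+7.821 → step 3: x=0.029, v=0.860, θ=0.146, ω=-1.149
apply F[3]=+2.279 → step 4: x=0.047, v=0.903, θ=0.122, ω=-1.174
apply F[4]=-0.485 → step 5: x=0.065, v=0.882, θ=0.100, ω=-1.108
apply F[5]=-1.764 → step 6: x=0.082, v=0.831, θ=0.079, ω=-1.003
apply F[6]=-2.274 → step 7: x=0.098, v=0.769, θ=0.060, ω=-0.887
apply F[7]=-2.405 → step 8: x=0.112, v=0.705, θ=0.043, ω=-0.774
apply F[8]=-2.359 → step 9: x=0.126, v=0.644, θ=0.029, ω=-0.669
apply F[9]=-2.239 → step 10: x=0.138, v=0.588, θ=0.016, ω=-0.575
apply F[10]=-2.093 → step 11: x=0.150, v=0.535, θ=0.006, ω=-0.492
apply F[11]=-1.947 → step 12: x=0.160, v=0.488, θ=-0.004, ω=-0.419
apply F[12]=-1.806 → step 13: x=0.169, v=0.445, θ=-0.011, ω=-0.354
apply F[13]=-1.678 → step 14: x=0.178, v=0.405, θ=-0.018, ω=-0.298
apply F[14]=-1.560 → step 15: x=0.185, v=0.369, θ=-0.023, ω=-0.249
apply F[15]=-1.453 → step 16: x=0.192, v=0.336, θ=-0.028, ω=-0.206
apply F[16]=-1.356 → step 17: x=0.199, v=0.306, θ=-0.032, ω=-0.169
apply F[17]=-1.268 → step 18: x=0.205, v=0.279, θ=-0.035, ω=-0.136
apply F[18]=-1.188 → step 19: x=0.210, v=0.253, θ=-0.037, ω=-0.108
apply F[19]=-1.115 → step 20: x=0.215, v=0.230, θ=-0.039, ω=-0.084
apply F[20]=-1.049 → step 21: x=0.219, v=0.208, θ=-0.040, ω=-0.062
apply F[21]=-0.987 → step 22: x=0.223, v=0.188, θ=-0.041, ω=-0.044
apply F[22]=-0.931 → step 23: x=0.227, v=0.170, θ=-0.042, ω=-0.028
apply F[23]=-0.879 → step 24: x=0.230, v=0.153, θ=-0.043, ω=-0.015
apply F[24]=-0.830 → step 25: x=0.233, v=0.137, θ=-0.043, ω=-0.003
apply F[25]=-0.787 → step 26: x=0.235, v=0.122, θ=-0.043, ω=0.007
apply F[26]=-0.745 → step 27: x=0.238, v=0.108, θ=-0.042, ω=0.015
apply F[27]=-0.707 → step 28: x=0.240, v=0.095, θ=-0.042, ω=0.023
Max |angle| over trajectory = 0.185 rad; bound = 0.282 → within bound.

Answer: yes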